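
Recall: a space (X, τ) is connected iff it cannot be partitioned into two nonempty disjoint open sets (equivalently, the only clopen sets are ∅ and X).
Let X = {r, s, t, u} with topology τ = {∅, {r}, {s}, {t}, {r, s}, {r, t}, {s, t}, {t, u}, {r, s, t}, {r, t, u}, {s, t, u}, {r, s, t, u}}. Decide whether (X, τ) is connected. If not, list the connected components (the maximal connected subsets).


(X, τ) is disconnected; components = [{r}, {s}, {t, u}].

Find clopen sets (U ∈ τ with X ∖ U ∈ τ):
  U = ∅, X ∖ U = {r, s, t, u} — both open, so U is clopen.
  U = {r}, X ∖ U = {s, t, u} — both open, so U is clopen.
  U = {s}, X ∖ U = {r, t, u} — both open, so U is clopen.
  U = {r, s}, X ∖ U = {t, u} — both open, so U is clopen.
  U = {t, u}, X ∖ U = {r, s} — both open, so U is clopen.
  U = {r, t, u}, X ∖ U = {s} — both open, so U is clopen.
  U = {s, t, u}, X ∖ U = {r} — both open, so U is clopen.
  U = {r, s, t, u}, X ∖ U = ∅ — both open, so U is clopen.
Nontrivial clopen(s) exist: e.g. {r}. So (X, τ) is disconnected.
Compute connected components by grouping points that agree on all clopens:
  component: {r}
  component: {s}
  component: {t, u}


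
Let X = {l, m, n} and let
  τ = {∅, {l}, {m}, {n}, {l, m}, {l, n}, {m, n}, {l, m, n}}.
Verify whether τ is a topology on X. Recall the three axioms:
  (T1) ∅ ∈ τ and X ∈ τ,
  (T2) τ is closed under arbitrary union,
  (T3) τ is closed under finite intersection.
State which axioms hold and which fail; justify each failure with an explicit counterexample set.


τ IS a topology on X.

Axiom (T1): ∅ ∈ τ? Yes; X ∈ τ? Yes.
Axiom (T2/T3): check pairwise unions and intersections of members of τ.
All pairwise intersections and unions checked — each lies in τ. Therefore τ satisfies (T1), (T2), (T3): it IS a topology on X.


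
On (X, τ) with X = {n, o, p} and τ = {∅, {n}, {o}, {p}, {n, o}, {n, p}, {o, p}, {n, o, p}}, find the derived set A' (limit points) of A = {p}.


A' = ∅

For each x ∈ X, list the open sets U ∈ τ with x ∈ U, then check whether U ∩ (A ∖ {x}) ≠ ∅ for every such U.
  x = n: open {n} ∋ x has {n} ∩ (A ∖ {n}) = ∅, so x is NOT a limit point.
  x = o: open {o} ∋ x has {o} ∩ (A ∖ {o}) = ∅, so x is NOT a limit point.
  x = p: open {p} ∋ x has {p} ∩ (A ∖ {p}) = ∅, so x is NOT a limit point.
Collecting: A' = ∅.


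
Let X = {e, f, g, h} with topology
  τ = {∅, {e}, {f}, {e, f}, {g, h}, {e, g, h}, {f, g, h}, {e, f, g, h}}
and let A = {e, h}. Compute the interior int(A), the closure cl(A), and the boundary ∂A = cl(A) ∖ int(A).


int(A) = {e}, cl(A) = {e, g, h}, ∂A = {g, h}.

Closed sets in (X, τ) are complements of opens:
  closed(X, τ) = {∅, {e}, {f}, {e, f}, {g, h}, {e, g, h}, {f, g, h}, {e, f, g, h}}.
int(A) = ⋃ {U ∈ τ : U ⊆ A}. Opens contained in A: ∅, {e}.
Taking the union of these: int(A) = {e}.
cl(A) = ⋂ {C closed : A ⊆ C}. Closed sets containing A: {e, g, h}, {e, f, g, h}.
Intersecting these: cl(A) = {e, g, h}.
∂A = cl(A) ∖ int(A) = {e, g, h} ∖ {e} = {g, h}.


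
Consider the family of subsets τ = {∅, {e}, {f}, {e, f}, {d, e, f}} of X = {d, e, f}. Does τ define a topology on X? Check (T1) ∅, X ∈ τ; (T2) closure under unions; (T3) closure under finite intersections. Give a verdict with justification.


τ IS a topology on X.

Axiom (T1): ∅ ∈ τ? Yes; X ∈ τ? Yes.
Axiom (T2/T3): check pairwise unions and intersections of members of τ.
All pairwise intersections and unions checked — each lies in τ. Therefore τ satisfies (T1), (T2), (T3): it IS a topology on X.


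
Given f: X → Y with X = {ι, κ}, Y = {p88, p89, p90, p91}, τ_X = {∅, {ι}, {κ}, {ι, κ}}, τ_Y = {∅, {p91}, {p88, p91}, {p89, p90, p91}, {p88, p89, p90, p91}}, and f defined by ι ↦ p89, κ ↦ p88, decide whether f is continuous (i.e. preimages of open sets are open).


f IS continuous.

Compute f^{-1}(U) for each U ∈ τ_Y:
  U = ∅: f^{-1}(U) = ∅ ∈ τ_X ✓.
  U = {p91}: f^{-1}(U) = ∅ ∈ τ_X ✓.
  U = {p88, p91}: f^{-1}(U) = {κ} ∈ τ_X ✓.
  U = {p89, p90, p91}: f^{-1}(U) = {ι} ∈ τ_X ✓.
  U = {p88, p89, p90, p91}: f^{-1}(U) = {ι, κ} ∈ τ_X ✓.
Every preimage lies in τ_X, so f IS continuous.


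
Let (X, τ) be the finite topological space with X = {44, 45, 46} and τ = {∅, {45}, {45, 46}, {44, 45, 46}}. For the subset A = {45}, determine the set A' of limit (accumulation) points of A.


A' = {44, 46}

For each x ∈ X, list the open sets U ∈ τ with x ∈ U, then check whether U ∩ (A ∖ {x}) ≠ ∅ for every such U.
  x = 44: opens ∋ x are {44, 45, 46}; each meets A ∖ {44}, so x IS a limit point.
  x = 45: open {45} ∋ x has {45} ∩ (A ∖ {45}) = ∅, so x is NOT a limit point.
  x = 46: opens ∋ x are {45, 46}, {44, 45, 46}; each meets A ∖ {46}, so x IS a limit point.
Collecting: A' = {44, 46}.


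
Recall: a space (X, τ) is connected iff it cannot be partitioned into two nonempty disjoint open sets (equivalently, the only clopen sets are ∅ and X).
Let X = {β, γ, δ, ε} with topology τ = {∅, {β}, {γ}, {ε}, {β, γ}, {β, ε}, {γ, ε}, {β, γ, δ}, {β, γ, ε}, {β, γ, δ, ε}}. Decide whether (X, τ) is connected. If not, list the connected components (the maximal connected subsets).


(X, τ) is disconnected; components = [{ε}, {β, γ, δ}].

Find clopen sets (U ∈ τ with X ∖ U ∈ τ):
  U = ∅, X ∖ U = {β, γ, δ, ε} — both open, so U is clopen.
  U = {ε}, X ∖ U = {β, γ, δ} — both open, so U is clopen.
  U = {β, γ, δ}, X ∖ U = {ε} — both open, so U is clopen.
  U = {β, γ, δ, ε}, X ∖ U = ∅ — both open, so U is clopen.
Nontrivial clopen(s) exist: e.g. {ε}. So (X, τ) is disconnected.
Compute connected components by grouping points that agree on all clopens:
  component: {ε}
  component: {β, γ, δ}


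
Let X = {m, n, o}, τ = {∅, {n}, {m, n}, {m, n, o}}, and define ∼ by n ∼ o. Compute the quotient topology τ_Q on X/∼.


X/∼ = {[m], [n=o]}; |τ_Q| = 2.

Equivalence classes: [m], [n=o].
Quotient map π: X → X/∼ sends m ↦ [m], n ↦ [n=o], o ↦ [n=o].
For each subset V ⊆ X/∼, compute π^{-1}(V) ⊆ X and check whether π^{-1}(V) ∈ τ. V is open in τ_Q iff π^{-1}(V) ∈ τ.
  V = {}: π^{-1}(V) = ∅ ∈ τ ✓.
  V = {[m]}: π^{-1}(V) = {m} ∉ τ ✗.
  V = {[n=o]}: π^{-1}(V) = {n, o} ∉ τ ✗.
  V = {[m], [n=o]}: π^{-1}(V) = {m, n, o} ∈ τ ✓.
Open sets in the quotient: τ_Q = {{}, {[m], [n=o]}} (2 elements).


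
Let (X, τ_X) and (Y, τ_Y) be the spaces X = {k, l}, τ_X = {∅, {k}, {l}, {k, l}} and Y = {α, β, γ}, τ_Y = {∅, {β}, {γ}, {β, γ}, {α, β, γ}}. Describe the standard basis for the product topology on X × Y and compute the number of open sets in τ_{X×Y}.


Basis B = {∅ × ∅, {k} × {β}, {k} × {γ}, {l} × {β}, {l} × {γ}, {k} × {β, γ}, {k, l} × {β}, {k, l} × {γ}, {l} × {β, γ}, {k} × {α, β, γ}, {l} × {α, β, γ}, {k, l} × {β, γ}, {k, l} × {α, β, γ}}; |τ_{X×Y}| = 25.

Enumerate products U × V with U ∈ τ_X, V ∈ τ_Y (deduplicated):
  ∅ × ∅ = {} (∅)
  {k} × {β} = {(k,β)}
  {k} × {γ} = {(k,γ)}
  {l} × {β} = {(l,β)}
  {l} × {γ} = {(l,γ)}
  {k} × {β, γ} = {(k,β), (k,γ)}
  {k, l} × {β} = {(k,β), (l,β)}
  {k, l} × {γ} = {(k,γ), (l,γ)}
  {l} × {β, γ} = {(l,β), (l,γ)}
  {k} × {α, β, γ} = {(k,α), (k,β), (k,γ)}
  {l} × {α, β, γ} = {(l,α), (l,β), (l,γ)}
  {k, l} × {β, γ} = {(k,β), (k,γ), (l,β), (l,γ)}
  {k, l} × {α, β, γ} = {(k,α), (k,β), (k,γ), (l,α), (l,β), (l,γ)}
These 13 distinct sets form the basis B.
Close under arbitrary unions to get τ_{X×Y}; counting gives |τ_{X×Y}| = 25.


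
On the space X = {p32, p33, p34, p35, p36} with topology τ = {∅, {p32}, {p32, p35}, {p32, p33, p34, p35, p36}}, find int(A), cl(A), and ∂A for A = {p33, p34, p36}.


int(A) = ∅, cl(A) = {p33, p34, p36}, ∂A = {p33, p34, p36}.

Closed sets in (X, τ) are complements of opens:
  closed(X, τ) = {∅, {p33, p34, p36}, {p33, p34, p35, p36}, {p32, p33, p34, p35, p36}}.
int(A) = ⋃ {U ∈ τ : U ⊆ A}. Opens contained in A: ∅.
Taking the union of these: int(A) = ∅.
cl(A) = ⋂ {C closed : A ⊆ C}. Closed sets containing A: {p33, p34, p36}, {p33, p34, p35, p36}, {p32, p33, p34, p35, p36}.
Intersecting these: cl(A) = {p33, p34, p36}.
∂A = cl(A) ∖ int(A) = {p33, p34, p36} ∖ ∅ = {p33, p34, p36}.


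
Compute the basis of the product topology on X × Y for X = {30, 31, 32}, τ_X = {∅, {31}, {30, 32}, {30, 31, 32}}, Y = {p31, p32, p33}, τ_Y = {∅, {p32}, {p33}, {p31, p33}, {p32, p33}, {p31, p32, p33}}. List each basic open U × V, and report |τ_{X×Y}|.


Basis B = {∅ × ∅, {31} × {p32}, {31} × {p33}, {30, 32} × {p32}, {30, 32} × {p33}, {31} × {p31, p33}, {31} × {p32, p33}, {30, 31, 32} × {p32}, {30, 31, 32} × {p33}, {31} × {p31, p32, p33}, {30, 32} × {p31, p33}, {30, 32} × {p32, p33}, {30, 32} × {p31, p32, p33}, {30, 31, 32} × {p31, p33}, {30, 31, 32} × {p32, p33}, {30, 31, 32} × {p31, p32, p33}}; |τ_{X×Y}| = 36.

Enumerate products U × V with U ∈ τ_X, V ∈ τ_Y (deduplicated):
  ∅ × ∅ = {} (∅)
  {31} × {p32} = {(31,p32)}
  {31} × {p33} = {(31,p33)}
  {30, 32} × {p32} = {(30,p32), (32,p32)}
  {30, 32} × {p33} = {(30,p33), (32,p33)}
  {31} × {p31, p33} = {(31,p31), (31,p33)}
  {31} × {p32, p33} = {(31,p32), (31,p33)}
  {30, 31, 32} × {p32} = {(30,p32), (31,p32), (32,p32)}
  {30, 31, 32} × {p33} = {(30,p33), (31,p33), (32,p33)}
  {31} × {p31, p32, p33} = {(31,p31), (31,p32), (31,p33)}
  {30, 32} × {p31, p33} = {(30,p31), (30,p33), (32,p31), (32,p33)}
  {30, 32} × {p32, p33} = {(30,p32), (30,p33), (32,p32), (32,p33)}
  {30, 32} × {p31, p32, p33} = {(30,p31), (30,p32), (30,p33), (32,p31), (32,p32), (32,p33)}
  {30, 31, 32} × {p31, p33} = {(30,p31), (30,p33), (31,p31), (31,p33), (32,p31), (32,p33)}
  {30, 31, 32} × {p32, p33} = {(30,p32), (30,p33), (31,p32), (31,p33), (32,p32), (32,p33)}
  {30, 31, 32} × {p31, p32, p33} = {(30,p31), (30,p32), (30,p33), (31,p31), (31,p32), (31,p33), (32,p31), (32,p32), (32,p33)}
These 16 distinct sets form the basis B.
Close under arbitrary unions to get τ_{X×Y}; counting gives |τ_{X×Y}| = 36.


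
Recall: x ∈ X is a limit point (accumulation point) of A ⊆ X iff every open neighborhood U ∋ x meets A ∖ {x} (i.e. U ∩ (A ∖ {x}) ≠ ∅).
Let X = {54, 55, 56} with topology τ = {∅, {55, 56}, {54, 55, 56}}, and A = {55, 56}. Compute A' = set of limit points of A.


A' = {54, 55, 56}

For each x ∈ X, list the open sets U ∈ τ with x ∈ U, then check whether U ∩ (A ∖ {x}) ≠ ∅ for every such U.
  x = 54: opens ∋ x are {54, 55, 56}; each meets A ∖ {54}, so x IS a limit point.
  x = 55: opens ∋ x are {55, 56}, {54, 55, 56}; each meets A ∖ {55}, so x IS a limit point.
  x = 56: opens ∋ x are {55, 56}, {54, 55, 56}; each meets A ∖ {56}, so x IS a limit point.
Collecting: A' = {54, 55, 56}.


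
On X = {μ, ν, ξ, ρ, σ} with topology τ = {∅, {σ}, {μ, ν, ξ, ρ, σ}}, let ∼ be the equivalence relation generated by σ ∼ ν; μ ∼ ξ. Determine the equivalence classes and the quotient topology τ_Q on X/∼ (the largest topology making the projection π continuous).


X/∼ = {[μ=ξ], [ν=σ], [ρ]}; |τ_Q| = 2.

Equivalence classes: [μ=ξ], [ν=σ], [ρ].
Quotient map π: X → X/∼ sends μ ↦ [μ=ξ], ν ↦ [ν=σ], ξ ↦ [μ=ξ], ρ ↦ [ρ], σ ↦ [ν=σ].
For each subset V ⊆ X/∼, compute π^{-1}(V) ⊆ X and check whether π^{-1}(V) ∈ τ. V is open in τ_Q iff π^{-1}(V) ∈ τ.
  V = {}: π^{-1}(V) = ∅ ∈ τ ✓.
  V = {[μ=ξ]}: π^{-1}(V) = {μ, ξ} ∉ τ ✗.
  V = {[ν=σ]}: π^{-1}(V) = {ν, σ} ∉ τ ✗.
  V = {[μ=ξ], [ν=σ]}: π^{-1}(V) = {μ, ν, ξ, σ} ∉ τ ✗.
  V = {[ρ]}: π^{-1}(V) = {ρ} ∉ τ ✗.
  V = {[μ=ξ], [ρ]}: π^{-1}(V) = {μ, ξ, ρ} ∉ τ ✗.
  V = {[ν=σ], [ρ]}: π^{-1}(V) = {ν, ρ, σ} ∉ τ ✗.
  V = {[μ=ξ], [ν=σ], [ρ]}: π^{-1}(V) = {μ, ν, ξ, ρ, σ} ∈ τ ✓.
Open sets in the quotient: τ_Q = {{}, {[μ=ξ], [ν=σ], [ρ]}} (2 elements).


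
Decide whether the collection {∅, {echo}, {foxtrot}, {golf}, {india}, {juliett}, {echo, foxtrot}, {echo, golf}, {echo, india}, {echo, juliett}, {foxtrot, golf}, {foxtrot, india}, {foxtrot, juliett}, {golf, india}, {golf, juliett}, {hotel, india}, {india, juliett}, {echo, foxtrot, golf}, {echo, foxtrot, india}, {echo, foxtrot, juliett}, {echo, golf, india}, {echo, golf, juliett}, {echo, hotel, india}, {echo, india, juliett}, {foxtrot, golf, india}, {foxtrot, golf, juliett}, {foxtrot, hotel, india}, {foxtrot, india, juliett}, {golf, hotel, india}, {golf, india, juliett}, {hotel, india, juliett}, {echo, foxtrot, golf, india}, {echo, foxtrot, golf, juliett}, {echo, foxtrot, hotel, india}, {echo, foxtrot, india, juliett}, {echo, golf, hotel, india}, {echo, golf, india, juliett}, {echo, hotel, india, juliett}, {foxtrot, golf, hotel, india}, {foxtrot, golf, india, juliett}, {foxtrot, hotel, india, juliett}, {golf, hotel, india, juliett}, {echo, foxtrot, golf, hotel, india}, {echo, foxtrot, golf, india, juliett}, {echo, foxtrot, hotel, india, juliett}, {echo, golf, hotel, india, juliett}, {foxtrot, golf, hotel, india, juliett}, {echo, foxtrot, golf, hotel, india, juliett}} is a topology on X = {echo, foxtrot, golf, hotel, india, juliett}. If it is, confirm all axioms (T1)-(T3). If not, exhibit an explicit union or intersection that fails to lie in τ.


τ IS a topology on X.

Axiom (T1): ∅ ∈ τ? Yes; X ∈ τ? Yes.
Axiom (T2/T3): check pairwise unions and intersections of members of τ.
All pairwise intersections and unions checked — each lies in τ. Therefore τ satisfies (T1), (T2), (T3): it IS a topology on X.


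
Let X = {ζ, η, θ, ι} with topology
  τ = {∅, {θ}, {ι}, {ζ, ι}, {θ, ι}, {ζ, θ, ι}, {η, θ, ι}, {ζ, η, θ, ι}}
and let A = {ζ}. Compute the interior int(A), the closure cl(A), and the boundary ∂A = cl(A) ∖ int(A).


int(A) = ∅, cl(A) = {ζ}, ∂A = {ζ}.

Closed sets in (X, τ) are complements of opens:
  closed(X, τ) = {∅, {ζ}, {η}, {ζ, η}, {η, θ}, {ζ, η, θ}, {ζ, η, ι}, {ζ, η, θ, ι}}.
int(A) = ⋃ {U ∈ τ : U ⊆ A}. Opens contained in A: ∅.
Taking the union of these: int(A) = ∅.
cl(A) = ⋂ {C closed : A ⊆ C}. Closed sets containing A: {ζ}, {ζ, η}, {ζ, η, θ}, {ζ, η, ι}, {ζ, η, θ, ι}.
Intersecting these: cl(A) = {ζ}.
∂A = cl(A) ∖ int(A) = {ζ} ∖ ∅ = {ζ}.


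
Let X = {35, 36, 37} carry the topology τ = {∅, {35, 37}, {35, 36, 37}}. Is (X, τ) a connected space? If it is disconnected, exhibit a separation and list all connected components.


(X, τ) is connected.

Find clopen sets (U ∈ τ with X ∖ U ∈ τ):
  U = ∅, X ∖ U = {35, 36, 37} — both open, so U is clopen.
  U = {35, 36, 37}, X ∖ U = ∅ — both open, so U is clopen.
Only trivial clopens (∅ and X) exist, so (X, τ) is connected.
Compute connected components by grouping points that agree on all clopens:
  component: {35, 36, 37}


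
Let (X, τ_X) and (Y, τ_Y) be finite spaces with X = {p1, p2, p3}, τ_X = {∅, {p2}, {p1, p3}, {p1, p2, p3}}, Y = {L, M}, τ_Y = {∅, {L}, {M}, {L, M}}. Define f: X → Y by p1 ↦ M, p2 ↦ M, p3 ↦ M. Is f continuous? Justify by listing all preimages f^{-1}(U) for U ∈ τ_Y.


f IS continuous.

Compute f^{-1}(U) for each U ∈ τ_Y:
  U = ∅: f^{-1}(U) = ∅ ∈ τ_X ✓.
  U = {L}: f^{-1}(U) = ∅ ∈ τ_X ✓.
  U = {M}: f^{-1}(U) = {p1, p2, p3} ∈ τ_X ✓.
  U = {L, M}: f^{-1}(U) = {p1, p2, p3} ∈ τ_X ✓.
Every preimage lies in τ_X, so f IS continuous.


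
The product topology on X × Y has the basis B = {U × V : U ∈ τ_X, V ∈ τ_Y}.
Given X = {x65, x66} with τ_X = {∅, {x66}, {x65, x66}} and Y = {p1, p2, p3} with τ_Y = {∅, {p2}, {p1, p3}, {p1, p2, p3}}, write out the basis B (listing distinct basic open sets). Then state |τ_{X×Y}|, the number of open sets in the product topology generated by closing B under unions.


Basis B = {∅ × ∅, {x66} × {p2}, {x65, x66} × {p2}, {x66} × {p1, p3}, {x66} × {p1, p2, p3}, {x65, x66} × {p1, p3}, {x65, x66} × {p1, p2, p3}}; |τ_{X×Y}| = 9.

Enumerate products U × V with U ∈ τ_X, V ∈ τ_Y (deduplicated):
  ∅ × ∅ = {} (∅)
  {x66} × {p2} = {(x66,p2)}
  {x65, x66} × {p2} = {(x65,p2), (x66,p2)}
  {x66} × {p1, p3} = {(x66,p1), (x66,p3)}
  {x66} × {p1, p2, p3} = {(x66,p1), (x66,p2), (x66,p3)}
  {x65, x66} × {p1, p3} = {(x65,p1), (x65,p3), (x66,p1), (x66,p3)}
  {x65, x66} × {p1, p2, p3} = {(x65,p1), (x65,p2), (x65,p3), (x66,p1), (x66,p2), (x66,p3)}
These 7 distinct sets form the basis B.
Close under arbitrary unions to get τ_{X×Y}; counting gives |τ_{X×Y}| = 9.


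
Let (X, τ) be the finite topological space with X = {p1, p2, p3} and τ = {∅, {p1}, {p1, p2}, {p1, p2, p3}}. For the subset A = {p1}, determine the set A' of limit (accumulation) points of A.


A' = {p2, p3}

For each x ∈ X, list the open sets U ∈ τ with x ∈ U, then check whether U ∩ (A ∖ {x}) ≠ ∅ for every such U.
  x = p1: open {p1} ∋ x has {p1} ∩ (A ∖ {p1}) = ∅, so x is NOT a limit point.
  x = p2: opens ∋ x are {p1, p2}, {p1, p2, p3}; each meets A ∖ {p2}, so x IS a limit point.
  x = p3: opens ∋ x are {p1, p2, p3}; each meets A ∖ {p3}, so x IS a limit point.
Collecting: A' = {p2, p3}.


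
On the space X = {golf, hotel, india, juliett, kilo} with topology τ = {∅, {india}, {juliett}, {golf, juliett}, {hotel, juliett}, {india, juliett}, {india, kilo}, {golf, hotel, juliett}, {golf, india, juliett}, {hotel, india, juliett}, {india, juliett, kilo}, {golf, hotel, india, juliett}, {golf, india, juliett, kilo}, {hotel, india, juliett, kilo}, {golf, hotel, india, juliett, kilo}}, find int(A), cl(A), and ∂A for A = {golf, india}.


int(A) = {india}, cl(A) = {golf, india, kilo}, ∂A = {golf, kilo}.

Closed sets in (X, τ) are complements of opens:
  closed(X, τ) = {∅, {golf}, {hotel}, {kilo}, {golf, hotel}, {golf, kilo}, {hotel, kilo}, {india, kilo}, {golf, hotel, juliett}, {golf, hotel, kilo}, {golf, india, kilo}, {hotel, india, kilo}, {golf, hotel, india, kilo}, {golf, hotel, juliett, kilo}, {golf, hotel, india, juliett, kilo}}.
int(A) = ⋃ {U ∈ τ : U ⊆ A}. Opens contained in A: ∅, {india}.
Taking the union of these: int(A) = {india}.
cl(A) = ⋂ {C closed : A ⊆ C}. Closed sets containing A: {golf, india, kilo}, {golf, hotel, india, kilo}, {golf, hotel, india, juliett, kilo}.
Intersecting these: cl(A) = {golf, india, kilo}.
∂A = cl(A) ∖ int(A) = {golf, india, kilo} ∖ {india} = {golf, kilo}.


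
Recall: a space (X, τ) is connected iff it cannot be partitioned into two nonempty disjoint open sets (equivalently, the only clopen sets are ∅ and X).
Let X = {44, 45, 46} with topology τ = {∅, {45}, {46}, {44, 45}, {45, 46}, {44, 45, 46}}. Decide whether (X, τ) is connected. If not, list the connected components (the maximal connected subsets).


(X, τ) is disconnected; components = [{46}, {44, 45}].

Find clopen sets (U ∈ τ with X ∖ U ∈ τ):
  U = ∅, X ∖ U = {44, 45, 46} — both open, so U is clopen.
  U = {46}, X ∖ U = {44, 45} — both open, so U is clopen.
  U = {44, 45}, X ∖ U = {46} — both open, so U is clopen.
  U = {44, 45, 46}, X ∖ U = ∅ — both open, so U is clopen.
Nontrivial clopen(s) exist: e.g. {46}. So (X, τ) is disconnected.
Compute connected components by grouping points that agree on all clopens:
  component: {46}
  component: {44, 45}


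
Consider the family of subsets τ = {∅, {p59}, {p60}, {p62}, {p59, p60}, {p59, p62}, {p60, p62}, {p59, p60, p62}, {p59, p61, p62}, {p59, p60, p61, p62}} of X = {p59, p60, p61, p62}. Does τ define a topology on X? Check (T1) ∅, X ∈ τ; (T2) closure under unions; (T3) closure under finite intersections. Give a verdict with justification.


τ IS a topology on X.

Axiom (T1): ∅ ∈ τ? Yes; X ∈ τ? Yes.
Axiom (T2/T3): check pairwise unions and intersections of members of τ.
All pairwise intersections and unions checked — each lies in τ. Therefore τ satisfies (T1), (T2), (T3): it IS a topology on X.


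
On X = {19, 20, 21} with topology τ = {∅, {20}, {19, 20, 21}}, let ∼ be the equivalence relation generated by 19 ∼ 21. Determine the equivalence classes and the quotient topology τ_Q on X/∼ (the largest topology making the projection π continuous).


X/∼ = {[19=21], [20]}; |τ_Q| = 3.

Equivalence classes: [19=21], [20].
Quotient map π: X → X/∼ sends 19 ↦ [19=21], 20 ↦ [20], 21 ↦ [19=21].
For each subset V ⊆ X/∼, compute π^{-1}(V) ⊆ X and check whether π^{-1}(V) ∈ τ. V is open in τ_Q iff π^{-1}(V) ∈ τ.
  V = {}: π^{-1}(V) = ∅ ∈ τ ✓.
  V = {[19=21]}: π^{-1}(V) = {19, 21} ∉ τ ✗.
  V = {[20]}: π^{-1}(V) = {20} ∈ τ ✓.
  V = {[19=21], [20]}: π^{-1}(V) = {19, 20, 21} ∈ τ ✓.
Open sets in the quotient: τ_Q = {{}, {[20]}, {[19=21], [20]}} (3 elements).


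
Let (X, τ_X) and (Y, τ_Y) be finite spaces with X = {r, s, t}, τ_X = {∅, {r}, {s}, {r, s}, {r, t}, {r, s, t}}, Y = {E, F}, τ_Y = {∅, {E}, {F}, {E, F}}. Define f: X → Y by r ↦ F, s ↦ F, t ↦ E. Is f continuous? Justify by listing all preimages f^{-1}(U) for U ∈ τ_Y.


f is NOT continuous.

Compute f^{-1}(U) for each U ∈ τ_Y:
  U = ∅: f^{-1}(U) = ∅ ∈ τ_X ✓.
  U = {E}: f^{-1}(U) = {t} ∉ τ_X ✗.
  U = {F}: f^{-1}(U) = {r, s} ∈ τ_X ✓.
  U = {E, F}: f^{-1}(U) = {r, s, t} ∈ τ_X ✓.
Found U = {E} with f^{-1}(U) = {t} not in τ_X. Therefore f is NOT continuous.


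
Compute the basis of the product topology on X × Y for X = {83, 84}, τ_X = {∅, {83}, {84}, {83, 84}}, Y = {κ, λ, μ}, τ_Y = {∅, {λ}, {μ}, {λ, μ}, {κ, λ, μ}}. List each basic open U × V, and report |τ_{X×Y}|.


Basis B = {∅ × ∅, {83} × {λ}, {83} × {μ}, {84} × {λ}, {84} × {μ}, {83} × {λ, μ}, {83, 84} × {λ}, {83, 84} × {μ}, {84} × {λ, μ}, {83} × {κ, λ, μ}, {84} × {κ, λ, μ}, {83, 84} × {λ, μ}, {83, 84} × {κ, λ, μ}}; |τ_{X×Y}| = 25.

Enumerate products U × V with U ∈ τ_X, V ∈ τ_Y (deduplicated):
  ∅ × ∅ = {} (∅)
  {83} × {λ} = {(83,λ)}
  {83} × {μ} = {(83,μ)}
  {84} × {λ} = {(84,λ)}
  {84} × {μ} = {(84,μ)}
  {83} × {λ, μ} = {(83,λ), (83,μ)}
  {83, 84} × {λ} = {(83,λ), (84,λ)}
  {83, 84} × {μ} = {(83,μ), (84,μ)}
  {84} × {λ, μ} = {(84,λ), (84,μ)}
  {83} × {κ, λ, μ} = {(83,κ), (83,λ), (83,μ)}
  {84} × {κ, λ, μ} = {(84,κ), (84,λ), (84,μ)}
  {83, 84} × {λ, μ} = {(83,λ), (83,μ), (84,λ), (84,μ)}
  {83, 84} × {κ, λ, μ} = {(83,κ), (83,λ), (83,μ), (84,κ), (84,λ), (84,μ)}
These 13 distinct sets form the basis B.
Close under arbitrary unions to get τ_{X×Y}; counting gives |τ_{X×Y}| = 25.


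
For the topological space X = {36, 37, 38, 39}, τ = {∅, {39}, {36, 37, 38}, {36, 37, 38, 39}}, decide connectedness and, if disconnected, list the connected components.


(X, τ) is disconnected; components = [{39}, {36, 37, 38}].

Find clopen sets (U ∈ τ with X ∖ U ∈ τ):
  U = ∅, X ∖ U = {36, 37, 38, 39} — both open, so U is clopen.
  U = {39}, X ∖ U = {36, 37, 38} — both open, so U is clopen.
  U = {36, 37, 38}, X ∖ U = {39} — both open, so U is clopen.
  U = {36, 37, 38, 39}, X ∖ U = ∅ — both open, so U is clopen.
Nontrivial clopen(s) exist: e.g. {36, 37, 38}. So (X, τ) is disconnected.
Compute connected components by grouping points that agree on all clopens:
  component: {39}
  component: {36, 37, 38}


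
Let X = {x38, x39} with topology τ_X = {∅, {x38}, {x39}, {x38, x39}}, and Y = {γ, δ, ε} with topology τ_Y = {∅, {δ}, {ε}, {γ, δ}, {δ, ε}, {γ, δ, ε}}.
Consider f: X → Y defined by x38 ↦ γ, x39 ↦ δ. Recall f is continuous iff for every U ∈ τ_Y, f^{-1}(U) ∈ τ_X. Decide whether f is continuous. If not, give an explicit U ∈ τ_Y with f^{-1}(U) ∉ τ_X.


f IS continuous.

Compute f^{-1}(U) for each U ∈ τ_Y:
  U = ∅: f^{-1}(U) = ∅ ∈ τ_X ✓.
  U = {δ}: f^{-1}(U) = {x39} ∈ τ_X ✓.
  U = {ε}: f^{-1}(U) = ∅ ∈ τ_X ✓.
  U = {γ, δ}: f^{-1}(U) = {x38, x39} ∈ τ_X ✓.
  U = {δ, ε}: f^{-1}(U) = {x39} ∈ τ_X ✓.
  U = {γ, δ, ε}: f^{-1}(U) = {x38, x39} ∈ τ_X ✓.
Every preimage lies in τ_X, so f IS continuous.


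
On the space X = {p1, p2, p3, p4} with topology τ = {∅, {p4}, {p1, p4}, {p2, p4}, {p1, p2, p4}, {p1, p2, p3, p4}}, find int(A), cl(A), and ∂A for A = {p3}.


int(A) = ∅, cl(A) = {p3}, ∂A = {p3}.

Closed sets in (X, τ) are complements of opens:
  closed(X, τ) = {∅, {p3}, {p1, p3}, {p2, p3}, {p1, p2, p3}, {p1, p2, p3, p4}}.
int(A) = ⋃ {U ∈ τ : U ⊆ A}. Opens contained in A: ∅.
Taking the union of these: int(A) = ∅.
cl(A) = ⋂ {C closed : A ⊆ C}. Closed sets containing A: {p3}, {p1, p3}, {p2, p3}, {p1, p2, p3}, {p1, p2, p3, p4}.
Intersecting these: cl(A) = {p3}.
∂A = cl(A) ∖ int(A) = {p3} ∖ ∅ = {p3}.


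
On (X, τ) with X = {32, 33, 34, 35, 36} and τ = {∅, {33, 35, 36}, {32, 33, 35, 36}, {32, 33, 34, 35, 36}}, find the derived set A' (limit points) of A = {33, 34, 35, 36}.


A' = {32, 33, 34, 35, 36}

For each x ∈ X, list the open sets U ∈ τ with x ∈ U, then check whether U ∩ (A ∖ {x}) ≠ ∅ for every such U.
  x = 32: opens ∋ x are {32, 33, 35, 36}, {32, 33, 34, 35, 36}; each meets A ∖ {32}, so x IS a limit point.
  x = 33: opens ∋ x are {33, 35, 36}, {32, 33, 35, 36}, {32, 33, 34, 35, 36}; each meets A ∖ {33}, so x IS a limit point.
  x = 34: opens ∋ x are {32, 33, 34, 35, 36}; each meets A ∖ {34}, so x IS a limit point.
  x = 35: opens ∋ x are {33, 35, 36}, {32, 33, 35, 36}, {32, 33, 34, 35, 36}; each meets A ∖ {35}, so x IS a limit point.
  x = 36: opens ∋ x are {33, 35, 36}, {32, 33, 35, 36}, {32, 33, 34, 35, 36}; each meets A ∖ {36}, so x IS a limit point.
Collecting: A' = {32, 33, 34, 35, 36}.


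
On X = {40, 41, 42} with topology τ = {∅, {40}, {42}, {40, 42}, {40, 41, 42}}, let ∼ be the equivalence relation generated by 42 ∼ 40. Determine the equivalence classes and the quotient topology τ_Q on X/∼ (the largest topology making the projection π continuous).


X/∼ = {[40=42], [41]}; |τ_Q| = 3.

Equivalence classes: [40=42], [41].
Quotient map π: X → X/∼ sends 40 ↦ [40=42], 41 ↦ [41], 42 ↦ [40=42].
For each subset V ⊆ X/∼, compute π^{-1}(V) ⊆ X and check whether π^{-1}(V) ∈ τ. V is open in τ_Q iff π^{-1}(V) ∈ τ.
  V = {}: π^{-1}(V) = ∅ ∈ τ ✓.
  V = {[40=42]}: π^{-1}(V) = {40, 42} ∈ τ ✓.
  V = {[41]}: π^{-1}(V) = {41} ∉ τ ✗.
  V = {[40=42], [41]}: π^{-1}(V) = {40, 41, 42} ∈ τ ✓.
Open sets in the quotient: τ_Q = {{}, {[40=42]}, {[40=42], [41]}} (3 elements).


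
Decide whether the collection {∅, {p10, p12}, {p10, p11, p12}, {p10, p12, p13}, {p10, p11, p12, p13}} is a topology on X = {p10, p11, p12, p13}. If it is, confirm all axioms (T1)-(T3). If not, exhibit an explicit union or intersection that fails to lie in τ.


τ IS a topology on X.

Axiom (T1): ∅ ∈ τ? Yes; X ∈ τ? Yes.
Axiom (T2/T3): check pairwise unions and intersections of members of τ.
All pairwise intersections and unions checked — each lies in τ. Therefore τ satisfies (T1), (T2), (T3): it IS a topology on X.


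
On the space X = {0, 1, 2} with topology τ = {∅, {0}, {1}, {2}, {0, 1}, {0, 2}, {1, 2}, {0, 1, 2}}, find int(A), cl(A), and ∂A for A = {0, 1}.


int(A) = {0, 1}, cl(A) = {0, 1}, ∂A = ∅.

Closed sets in (X, τ) are complements of opens:
  closed(X, τ) = {∅, {0}, {1}, {2}, {0, 1}, {0, 2}, {1, 2}, {0, 1, 2}}.
int(A) = ⋃ {U ∈ τ : U ⊆ A}. Opens contained in A: ∅, {0}, {1}, {0, 1}.
Taking the union of these: int(A) = {0, 1}.
cl(A) = ⋂ {C closed : A ⊆ C}. Closed sets containing A: {0, 1}, {0, 1, 2}.
Intersecting these: cl(A) = {0, 1}.
∂A = cl(A) ∖ int(A) = {0, 1} ∖ {0, 1} = ∅.


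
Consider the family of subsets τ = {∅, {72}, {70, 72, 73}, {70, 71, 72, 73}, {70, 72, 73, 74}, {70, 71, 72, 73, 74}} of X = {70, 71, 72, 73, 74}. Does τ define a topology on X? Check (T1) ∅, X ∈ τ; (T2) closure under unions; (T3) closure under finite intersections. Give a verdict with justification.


τ IS a topology on X.

Axiom (T1): ∅ ∈ τ? Yes; X ∈ τ? Yes.
Axiom (T2/T3): check pairwise unions and intersections of members of τ.
All pairwise intersections and unions checked — each lies in τ. Therefore τ satisfies (T1), (T2), (T3): it IS a topology on X.


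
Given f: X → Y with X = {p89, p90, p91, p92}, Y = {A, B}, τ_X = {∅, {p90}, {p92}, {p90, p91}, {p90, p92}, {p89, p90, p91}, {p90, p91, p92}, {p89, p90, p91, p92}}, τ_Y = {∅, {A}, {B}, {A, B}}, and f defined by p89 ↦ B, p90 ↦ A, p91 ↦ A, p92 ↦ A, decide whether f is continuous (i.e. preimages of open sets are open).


f is NOT continuous.

Compute f^{-1}(U) for each U ∈ τ_Y:
  U = ∅: f^{-1}(U) = ∅ ∈ τ_X ✓.
  U = {A}: f^{-1}(U) = {p90, p91, p92} ∈ τ_X ✓.
  U = {B}: f^{-1}(U) = {p89} ∉ τ_X ✗.
  U = {A, B}: f^{-1}(U) = {p89, p90, p91, p92} ∈ τ_X ✓.
Found U = {B} with f^{-1}(U) = {p89} not in τ_X. Therefore f is NOT continuous.


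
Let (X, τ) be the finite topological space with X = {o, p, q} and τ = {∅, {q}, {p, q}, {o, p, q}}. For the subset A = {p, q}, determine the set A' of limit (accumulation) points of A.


A' = {o, p}

For each x ∈ X, list the open sets U ∈ τ with x ∈ U, then check whether U ∩ (A ∖ {x}) ≠ ∅ for every such U.
  x = o: opens ∋ x are {o, p, q}; each meets A ∖ {o}, so x IS a limit point.
  x = p: opens ∋ x are {p, q}, {o, p, q}; each meets A ∖ {p}, so x IS a limit point.
  x = q: open {q} ∋ x has {q} ∩ (A ∖ {q}) = ∅, so x is NOT a limit point.
Collecting: A' = {o, p}.


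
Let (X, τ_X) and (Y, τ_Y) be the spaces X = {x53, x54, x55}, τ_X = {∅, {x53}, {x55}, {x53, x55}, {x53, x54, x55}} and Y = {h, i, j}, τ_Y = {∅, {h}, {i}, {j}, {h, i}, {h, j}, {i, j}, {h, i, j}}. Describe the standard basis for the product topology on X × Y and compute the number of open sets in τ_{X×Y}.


Basis B = {∅ × ∅, {x53} × {h}, {x53} × {i}, {x53} × {j}, {x55} × {h}, {x55} × {i}, {x55} × {j}, {x53} × {h, i}, {x53} × {h, j}, {x53, x55} × {h}, {x53} × {i, j}, {x53, x55} × {i}, {x53, x55} × {j}, {x55} × {h, i}, {x55} × {h, j}, {x55} × {i, j}, {x53} × {h, i, j}, {x53, x54, x55} × {h}, {x53, x54, x55} × {i}, {x53, x54, x55} × {j}, {x55} × {h, i, j}, {x53, x55} × {h, i}, {x53, x55} × {h, j}, {x53, x55} × {i, j}, {x53, x55} × {h, i, j}, {x53, x54, x55} × {h, i}, {x53, x54, x55} × {h, j}, {x53, x54, x55} × {i, j}, {x53, x54, x55} × {h, i, j}}; |τ_{X×Y}| = 125.

Enumerate products U × V with U ∈ τ_X, V ∈ τ_Y (deduplicated):
  ∅ × ∅ = {} (∅)
  {x53} × {h} = {(x53,h)}
  {x53} × {i} = {(x53,i)}
  {x53} × {j} = {(x53,j)}
  {x55} × {h} = {(x55,h)}
  {x55} × {i} = {(x55,i)}
  {x55} × {j} = {(x55,j)}
  {x53} × {h, i} = {(x53,h), (x53,i)}
  {x53} × {h, j} = {(x53,h), (x53,j)}
  {x53, x55} × {h} = {(x53,h), (x55,h)}
  {x53} × {i, j} = {(x53,i), (x53,j)}
  {x53, x55} × {i} = {(x53,i), (x55,i)}
  {x53, x55} × {j} = {(x53,j), (x55,j)}
  {x55} × {h, i} = {(x55,h), (x55,i)}
  {x55} × {h, j} = {(x55,h), (x55,j)}
  {x55} × {i, j} = {(x55,i), (x55,j)}
  {x53} × {h, i, j} = {(x53,h), (x53,i), (x53,j)}
  {x53, x54, x55} × {h} = {(x53,h), (x54,h), (x55,h)}
  {x53, x54, x55} × {i} = {(x53,i), (x54,i), (x55,i)}
  {x53, x54, x55} × {j} = {(x53,j), (x54,j), (x55,j)}
  {x55} × {h, i, j} = {(x55,h), (x55,i), (x55,j)}
  {x53, x55} × {h, i} = {(x53,h), (x53,i), (x55,h), (x55,i)}
  {x53, x55} × {h, j} = {(x53,h), (x53,j), (x55,h), (x55,j)}
  {x53, x55} × {i, j} = {(x53,i), (x53,j), (x55,i), (x55,j)}
  {x53, x55} × {h, i, j} = {(x53,h), (x53,i), (x53,j), (x55,h), (x55,i), (x55,j)}
  {x53, x54, x55} × {h, i} = {(x53,h), (x53,i), (x54,h), (x54,i), (x55,h), (x55,i)}
  {x53, x54, x55} × {h, j} = {(x53,h), (x53,j), (x54,h), (x54,j), (x55,h), (x55,j)}
  {x53, x54, x55} × {i, j} = {(x53,i), (x53,j), (x54,i), (x54,j), (x55,i), (x55,j)}
  {x53, x54, x55} × {h, i, j} = {(x53,h), (x53,i), (x53,j), (x54,h), (x54,i), (x54,j), (x55,h), (x55,i), (x55,j)}
These 29 distinct sets form the basis B.
Close under arbitrary unions to get τ_{X×Y}; counting gives |τ_{X×Y}| = 125.


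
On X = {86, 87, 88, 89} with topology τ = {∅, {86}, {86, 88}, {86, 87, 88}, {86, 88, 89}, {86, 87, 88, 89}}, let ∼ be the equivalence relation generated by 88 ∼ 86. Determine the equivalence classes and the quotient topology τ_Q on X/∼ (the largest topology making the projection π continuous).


X/∼ = {[86=88], [87], [89]}; |τ_Q| = 5.

Equivalence classes: [86=88], [87], [89].
Quotient map π: X → X/∼ sends 86 ↦ [86=88], 87 ↦ [87], 88 ↦ [86=88], 89 ↦ [89].
For each subset V ⊆ X/∼, compute π^{-1}(V) ⊆ X and check whether π^{-1}(V) ∈ τ. V is open in τ_Q iff π^{-1}(V) ∈ τ.
  V = {}: π^{-1}(V) = ∅ ∈ τ ✓.
  V = {[86=88]}: π^{-1}(V) = {86, 88} ∈ τ ✓.
  V = {[87]}: π^{-1}(V) = {87} ∉ τ ✗.
  V = {[86=88], [87]}: π^{-1}(V) = {86, 87, 88} ∈ τ ✓.
  V = {[89]}: π^{-1}(V) = {89} ∉ τ ✗.
  V = {[86=88], [89]}: π^{-1}(V) = {86, 88, 89} ∈ τ ✓.
  V = {[87], [89]}: π^{-1}(V) = {87, 89} ∉ τ ✗.
  V = {[86=88], [87], [89]}: π^{-1}(V) = {86, 87, 88, 89} ∈ τ ✓.
Open sets in the quotient: τ_Q = {{}, {[86=88]}, {[86=88], [87]}, {[86=88], [89]}, {[86=88], [87], [89]}} (5 elements).


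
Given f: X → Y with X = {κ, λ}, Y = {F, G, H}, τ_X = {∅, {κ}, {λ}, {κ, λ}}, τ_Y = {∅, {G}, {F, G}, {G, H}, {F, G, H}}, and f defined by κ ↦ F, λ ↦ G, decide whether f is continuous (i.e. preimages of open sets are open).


f IS continuous.

Compute f^{-1}(U) for each U ∈ τ_Y:
  U = ∅: f^{-1}(U) = ∅ ∈ τ_X ✓.
  U = {G}: f^{-1}(U) = {λ} ∈ τ_X ✓.
  U = {F, G}: f^{-1}(U) = {κ, λ} ∈ τ_X ✓.
  U = {G, H}: f^{-1}(U) = {λ} ∈ τ_X ✓.
  U = {F, G, H}: f^{-1}(U) = {κ, λ} ∈ τ_X ✓.
Every preimage lies in τ_X, so f IS continuous.


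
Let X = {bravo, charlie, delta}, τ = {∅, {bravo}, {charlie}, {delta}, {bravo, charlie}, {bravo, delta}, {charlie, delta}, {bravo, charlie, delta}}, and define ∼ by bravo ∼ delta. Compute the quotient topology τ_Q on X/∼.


X/∼ = {[bravo=delta], [charlie]}; |τ_Q| = 4.

Equivalence classes: [bravo=delta], [charlie].
Quotient map π: X → X/∼ sends bravo ↦ [bravo=delta], charlie ↦ [charlie], delta ↦ [bravo=delta].
For each subset V ⊆ X/∼, compute π^{-1}(V) ⊆ X and check whether π^{-1}(V) ∈ τ. V is open in τ_Q iff π^{-1}(V) ∈ τ.
  V = {}: π^{-1}(V) = ∅ ∈ τ ✓.
  V = {[bravo=delta]}: π^{-1}(V) = {bravo, delta} ∈ τ ✓.
  V = {[charlie]}: π^{-1}(V) = {charlie} ∈ τ ✓.
  V = {[bravo=delta], [charlie]}: π^{-1}(V) = {bravo, charlie, delta} ∈ τ ✓.
Open sets in the quotient: τ_Q = {{}, {[bravo=delta]}, {[charlie]}, {[bravo=delta], [charlie]}} (4 elements).


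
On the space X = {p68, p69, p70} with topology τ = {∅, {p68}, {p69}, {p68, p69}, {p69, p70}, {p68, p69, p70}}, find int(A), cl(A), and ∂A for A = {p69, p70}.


int(A) = {p69, p70}, cl(A) = {p69, p70}, ∂A = ∅.

Closed sets in (X, τ) are complements of opens:
  closed(X, τ) = {∅, {p68}, {p70}, {p68, p70}, {p69, p70}, {p68, p69, p70}}.
int(A) = ⋃ {U ∈ τ : U ⊆ A}. Opens contained in A: ∅, {p69}, {p69, p70}.
Taking the union of these: int(A) = {p69, p70}.
cl(A) = ⋂ {C closed : A ⊆ C}. Closed sets containing A: {p69, p70}, {p68, p69, p70}.
Intersecting these: cl(A) = {p69, p70}.
∂A = cl(A) ∖ int(A) = {p69, p70} ∖ {p69, p70} = ∅.


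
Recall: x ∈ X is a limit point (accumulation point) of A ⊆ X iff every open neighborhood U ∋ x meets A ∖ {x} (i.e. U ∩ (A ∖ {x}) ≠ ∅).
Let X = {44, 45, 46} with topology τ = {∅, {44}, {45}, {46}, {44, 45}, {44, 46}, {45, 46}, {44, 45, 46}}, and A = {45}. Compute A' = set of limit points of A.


A' = ∅

For each x ∈ X, list the open sets U ∈ τ with x ∈ U, then check whether U ∩ (A ∖ {x}) ≠ ∅ for every such U.
  x = 44: open {44} ∋ x has {44} ∩ (A ∖ {44}) = ∅, so x is NOT a limit point.
  x = 45: open {45} ∋ x has {45} ∩ (A ∖ {45}) = ∅, so x is NOT a limit point.
  x = 46: open {46} ∋ x has {46} ∩ (A ∖ {46}) = ∅, so x is NOT a limit point.
Collecting: A' = ∅.


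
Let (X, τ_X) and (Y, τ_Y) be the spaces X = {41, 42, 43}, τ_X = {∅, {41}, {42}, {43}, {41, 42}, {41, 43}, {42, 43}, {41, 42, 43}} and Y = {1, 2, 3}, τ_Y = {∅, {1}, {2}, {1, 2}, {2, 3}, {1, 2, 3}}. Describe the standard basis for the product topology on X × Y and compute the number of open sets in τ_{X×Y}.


Basis B = {∅ × ∅, {41} × {1}, {41} × {2}, {42} × {1}, {42} × {2}, {43} × {1}, {43} × {2}, {41} × {1, 2}, {41, 42} × {1}, {41, 43} × {1}, {41} × {2, 3}, {41, 42} × {2}, {41, 43} × {2}, {42} × {1, 2}, {42, 43} × {1}, {42} × {2, 3}, {42, 43} × {2}, {43} × {1, 2}, {43} × {2, 3}, {41} × {1, 2, 3}, {41, 42, 43} × {1}, {41, 42, 43} × {2}, {42} × {1, 2, 3}, {43} × {1, 2, 3}, {41, 42} × {1, 2}, {41, 43} × {1, 2}, {41, 42} × {2, 3}, {41, 43} × {2, 3}, {42, 43} × {1, 2}, {42, 43} × {2, 3}, {41, 42} × {1, 2, 3}, {41, 43} × {1, 2, 3}, {41, 42, 43} × {1, 2}, {41, 42, 43} × {2, 3}, {42, 43} × {1, 2, 3}, {41, 42, 43} × {1, 2, 3}}; |τ_{X×Y}| = 216.

Enumerate products U × V with U ∈ τ_X, V ∈ τ_Y (deduplicated):
  ∅ × ∅ = {} (∅)
  {41} × {1} = {(41,1)}
  {41} × {2} = {(41,2)}
  {42} × {1} = {(42,1)}
  {42} × {2} = {(42,2)}
  {43} × {1} = {(43,1)}
  {43} × {2} = {(43,2)}
  {41} × {1, 2} = {(41,1), (41,2)}
  {41, 42} × {1} = {(41,1), (42,1)}
  {41, 43} × {1} = {(41,1), (43,1)}
  {41} × {2, 3} = {(41,2), (41,3)}
  {41, 42} × {2} = {(41,2), (42,2)}
  {41, 43} × {2} = {(41,2), (43,2)}
  {42} × {1, 2} = {(42,1), (42,2)}
  {42, 43} × {1} = {(42,1), (43,1)}
  {42} × {2, 3} = {(42,2), (42,3)}
  {42, 43} × {2} = {(42,2), (43,2)}
  {43} × {1, 2} = {(43,1), (43,2)}
  {43} × {2, 3} = {(43,2), (43,3)}
  {41} × {1, 2, 3} = {(41,1), (41,2), (41,3)}
  {41, 42, 43} × {1} = {(41,1), (42,1), (43,1)}
  {41, 42, 43} × {2} = {(41,2), (42,2), (43,2)}
  {42} × {1, 2, 3} = {(42,1), (42,2), (42,3)}
  {43} × {1, 2, 3} = {(43,1), (43,2), (43,3)}
  {41, 42} × {1, 2} = {(41,1), (41,2), (42,1), (42,2)}
  {41, 43} × {1, 2} = {(41,1), (41,2), (43,1), (43,2)}
  {41, 42} × {2, 3} = {(41,2), (41,3), (42,2), (42,3)}
  {41, 43} × {2, 3} = {(41,2), (41,3), (43,2), (43,3)}
  {42, 43} × {1, 2} = {(42,1), (42,2), (43,1), (43,2)}
  {42, 43} × {2, 3} = {(42,2), (42,3), (43,2), (43,3)}
  {41, 42} × {1, 2, 3} = {(41,1), (41,2), (41,3), (42,1), (42,2), (42,3)}
  {41, 43} × {1, 2, 3} = {(41,1), (41,2), (41,3), (43,1), (43,2), (43,3)}
  {41, 42, 43} × {1, 2} = {(41,1), (41,2), (42,1), (42,2), (43,1), (43,2)}
  {41, 42, 43} × {2, 3} = {(41,2), (41,3), (42,2), (42,3), (43,2), (43,3)}
  {42, 43} × {1, 2, 3} = {(42,1), (42,2), (42,3), (43,1), (43,2), (43,3)}
  {41, 42, 43} × {1, 2, 3} = {(41,1), (41,2), (41,3), (42,1), (42,2), (42,3), (43,1), (43,2), (43,3)}
These 36 distinct sets form the basis B.
Close under arbitrary unions to get τ_{X×Y}; counting gives |τ_{X×Y}| = 216.


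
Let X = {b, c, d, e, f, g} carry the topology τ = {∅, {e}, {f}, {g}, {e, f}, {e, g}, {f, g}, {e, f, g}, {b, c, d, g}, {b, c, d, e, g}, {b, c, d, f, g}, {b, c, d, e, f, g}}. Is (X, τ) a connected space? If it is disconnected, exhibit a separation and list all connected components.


(X, τ) is disconnected; components = [{e}, {f}, {b, c, d, g}].

Find clopen sets (U ∈ τ with X ∖ U ∈ τ):
  U = ∅, X ∖ U = {b, c, d, e, f, g} — both open, so U is clopen.
  U = {e}, X ∖ U = {b, c, d, f, g} — both open, so U is clopen.
  U = {f}, X ∖ U = {b, c, d, e, g} — both open, so U is clopen.
  U = {e, f}, X ∖ U = {b, c, d, g} — both open, so U is clopen.
  U = {b, c, d, g}, X ∖ U = {e, f} — both open, so U is clopen.
  U = {b, c, d, e, g}, X ∖ U = {f} — both open, so U is clopen.
  U = {b, c, d, f, g}, X ∖ U = {e} — both open, so U is clopen.
  U = {b, c, d, e, f, g}, X ∖ U = ∅ — both open, so U is clopen.
Nontrivial clopen(s) exist: e.g. {e}. So (X, τ) is disconnected.
Compute connected components by grouping points that agree on all clopens:
  component: {e}
  component: {f}
  component: {b, c, d, g}
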